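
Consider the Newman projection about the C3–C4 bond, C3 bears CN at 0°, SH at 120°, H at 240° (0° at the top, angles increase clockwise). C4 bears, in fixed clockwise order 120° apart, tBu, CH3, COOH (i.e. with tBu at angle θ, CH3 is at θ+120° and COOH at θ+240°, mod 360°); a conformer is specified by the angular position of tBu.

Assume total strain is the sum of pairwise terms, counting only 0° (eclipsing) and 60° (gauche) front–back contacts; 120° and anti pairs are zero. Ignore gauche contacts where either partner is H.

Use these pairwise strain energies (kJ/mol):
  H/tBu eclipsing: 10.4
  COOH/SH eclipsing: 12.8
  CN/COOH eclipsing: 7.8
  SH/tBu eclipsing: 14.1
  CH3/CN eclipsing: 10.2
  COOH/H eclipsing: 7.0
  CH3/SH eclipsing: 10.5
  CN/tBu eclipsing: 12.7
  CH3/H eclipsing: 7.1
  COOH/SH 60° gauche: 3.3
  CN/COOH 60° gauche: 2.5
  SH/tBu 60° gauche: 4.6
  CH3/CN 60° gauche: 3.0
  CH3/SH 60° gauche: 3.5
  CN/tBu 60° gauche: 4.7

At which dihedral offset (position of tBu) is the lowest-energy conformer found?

tBu at 0° is eclipsed. CN at 0° is eclipsed with tBu at 0° (12.7); SH at 120° is eclipsed with CH3 at 120° (10.5); H at 240° is eclipsed with COOH at 240° (7.0). Total 30.2 kJ/mol.
tBu at 60° is staggered. CN at 0° is gauche with tBu at 60° (4.7); CN at 0° is gauche with COOH at 300° (2.5); SH at 120° is gauche with tBu at 60° (4.6); SH at 120° is gauche with CH3 at 180° (3.5). Total 15.3 kJ/mol.
tBu at 120° is eclipsed. CN at 0° is eclipsed with COOH at 0° (7.8); SH at 120° is eclipsed with tBu at 120° (14.1); H at 240° is eclipsed with CH3 at 240° (7.1). Total 29.0 kJ/mol.
tBu at 180° is staggered. CN at 0° is gauche with CH3 at 300° (3.0); CN at 0° is gauche with COOH at 60° (2.5); SH at 120° is gauche with tBu at 180° (4.6); SH at 120° is gauche with COOH at 60° (3.3). Total 13.4 kJ/mol.
tBu at 240° is eclipsed. CN at 0° is eclipsed with CH3 at 0° (10.2); SH at 120° is eclipsed with COOH at 120° (12.8); H at 240° is eclipsed with tBu at 240° (10.4). Total 33.4 kJ/mol.
tBu at 300° is staggered. CN at 0° is gauche with tBu at 300° (4.7); CN at 0° is gauche with CH3 at 60° (3.0); SH at 120° is gauche with CH3 at 60° (3.5); SH at 120° is gauche with COOH at 180° (3.3). Total 14.5 kJ/mol.
The minimum (13.4 kJ/mol) occurs with tBu at 180°.

180°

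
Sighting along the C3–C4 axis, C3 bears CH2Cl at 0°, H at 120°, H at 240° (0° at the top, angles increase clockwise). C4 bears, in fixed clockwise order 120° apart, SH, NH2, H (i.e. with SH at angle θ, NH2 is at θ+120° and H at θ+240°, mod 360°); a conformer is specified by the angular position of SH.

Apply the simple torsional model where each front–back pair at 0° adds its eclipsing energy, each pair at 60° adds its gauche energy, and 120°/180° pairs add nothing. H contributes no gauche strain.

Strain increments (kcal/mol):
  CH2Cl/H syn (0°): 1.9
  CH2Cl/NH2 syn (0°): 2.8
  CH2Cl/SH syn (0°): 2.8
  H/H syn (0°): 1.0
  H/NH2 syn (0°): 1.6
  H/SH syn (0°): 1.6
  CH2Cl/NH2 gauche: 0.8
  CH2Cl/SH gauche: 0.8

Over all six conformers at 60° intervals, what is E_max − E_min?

4.6 kcal/mol

SH at 0° (eclipsed): CH2Cl–SH eclipsed, H–NH2 eclipsed, H–H eclipsed; 2.8 + 1.6 + 1.0 = 5.4 kcal/mol.
SH at 60° (staggered): CH2Cl–SH gauche; 0.8 = 0.8 kcal/mol.
SH at 120° (eclipsed): CH2Cl–H eclipsed, H–SH eclipsed, H–NH2 eclipsed; 1.9 + 1.6 + 1.6 = 5.1 kcal/mol.
SH at 180° (staggered): CH2Cl–NH2 gauche; 0.8 = 0.8 kcal/mol.
SH at 240° (eclipsed): CH2Cl–NH2 eclipsed, H–H eclipsed, H–SH eclipsed; 2.8 + 1.0 + 1.6 = 5.4 kcal/mol.
SH at 300° (staggered): CH2Cl–SH gauche, CH2Cl–NH2 gauche; 0.8 + 0.8 = 1.6 kcal/mol.
Max at 0° (5.4 kcal/mol), min at 60° (0.8 kcal/mol); barrier = 4.6 kcal/mol.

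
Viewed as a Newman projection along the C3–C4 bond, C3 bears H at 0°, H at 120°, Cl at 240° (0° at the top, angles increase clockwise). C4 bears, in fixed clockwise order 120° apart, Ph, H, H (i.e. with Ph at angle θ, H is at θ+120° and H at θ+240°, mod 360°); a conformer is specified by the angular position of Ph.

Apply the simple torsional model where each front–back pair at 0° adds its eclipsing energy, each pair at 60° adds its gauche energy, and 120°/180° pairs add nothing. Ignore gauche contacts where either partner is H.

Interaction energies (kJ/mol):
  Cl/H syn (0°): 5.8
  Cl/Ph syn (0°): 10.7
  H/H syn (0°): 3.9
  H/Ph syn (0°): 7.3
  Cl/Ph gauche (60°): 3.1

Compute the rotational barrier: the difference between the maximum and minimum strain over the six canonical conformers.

18.5 kJ/mol

Ph at 0° (eclipsed): H(0°)/Ph(0°) eclipsed 7.3; H(120°)/H(120°) eclipsed 3.9; Cl(240°)/H(240°) eclipsed 5.8 → 17.0 kJ/mol.
Ph at 60° (staggered): no non-H gauche contacts → 0.0 kJ/mol.
Ph at 120° (eclipsed): H(0°)/H(0°) eclipsed 3.9; H(120°)/Ph(120°) eclipsed 7.3; Cl(240°)/H(240°) eclipsed 5.8 → 17.0 kJ/mol.
Ph at 180° (staggered): Cl(240°)/Ph(180°) gauche 3.1 → 3.1 kJ/mol.
Ph at 240° (eclipsed): H(0°)/H(0°) eclipsed 3.9; H(120°)/H(120°) eclipsed 3.9; Cl(240°)/Ph(240°) eclipsed 10.7 → 18.5 kJ/mol.
Ph at 300° (staggered): Cl(240°)/Ph(300°) gauche 3.1 → 3.1 kJ/mol.
Max at 240° (18.5 kJ/mol), min at 60° (0.0 kJ/mol); barrier = 18.5 kJ/mol.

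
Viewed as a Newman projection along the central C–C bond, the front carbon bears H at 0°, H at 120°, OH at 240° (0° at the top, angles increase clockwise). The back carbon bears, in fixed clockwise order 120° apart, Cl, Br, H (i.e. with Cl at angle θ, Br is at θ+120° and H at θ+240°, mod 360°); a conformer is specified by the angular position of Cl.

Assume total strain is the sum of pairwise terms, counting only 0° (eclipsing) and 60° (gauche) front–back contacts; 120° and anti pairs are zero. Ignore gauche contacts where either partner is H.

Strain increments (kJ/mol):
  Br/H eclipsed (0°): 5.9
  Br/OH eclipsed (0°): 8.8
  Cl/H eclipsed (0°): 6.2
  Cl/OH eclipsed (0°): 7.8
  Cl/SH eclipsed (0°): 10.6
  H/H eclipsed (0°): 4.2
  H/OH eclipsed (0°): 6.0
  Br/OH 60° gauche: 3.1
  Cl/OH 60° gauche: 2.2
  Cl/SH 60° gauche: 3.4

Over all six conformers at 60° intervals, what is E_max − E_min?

Cl at 0° (eclipsed): H–Cl eclipsed, H–Br eclipsed, OH–H eclipsed; 6.2 + 5.9 + 6.0 = 18.1 kJ/mol.
Cl at 60° (staggered): OH–Br gauche; 3.1 = 3.1 kJ/mol.
Cl at 120° (eclipsed): H–H eclipsed, H–Cl eclipsed, OH–Br eclipsed; 4.2 + 6.2 + 8.8 = 19.2 kJ/mol.
Cl at 180° (staggered): OH–Cl gauche, OH–Br gauche; 2.2 + 3.1 = 5.3 kJ/mol.
Cl at 240° (eclipsed): H–Br eclipsed, H–H eclipsed, OH–Cl eclipsed; 5.9 + 4.2 + 7.8 = 17.9 kJ/mol.
Cl at 300° (staggered): OH–Cl gauche; 2.2 = 2.2 kJ/mol.
Max at 120° (19.2 kJ/mol), min at 300° (2.2 kJ/mol); barrier = 17.0 kJ/mol.

17.0 kJ/mol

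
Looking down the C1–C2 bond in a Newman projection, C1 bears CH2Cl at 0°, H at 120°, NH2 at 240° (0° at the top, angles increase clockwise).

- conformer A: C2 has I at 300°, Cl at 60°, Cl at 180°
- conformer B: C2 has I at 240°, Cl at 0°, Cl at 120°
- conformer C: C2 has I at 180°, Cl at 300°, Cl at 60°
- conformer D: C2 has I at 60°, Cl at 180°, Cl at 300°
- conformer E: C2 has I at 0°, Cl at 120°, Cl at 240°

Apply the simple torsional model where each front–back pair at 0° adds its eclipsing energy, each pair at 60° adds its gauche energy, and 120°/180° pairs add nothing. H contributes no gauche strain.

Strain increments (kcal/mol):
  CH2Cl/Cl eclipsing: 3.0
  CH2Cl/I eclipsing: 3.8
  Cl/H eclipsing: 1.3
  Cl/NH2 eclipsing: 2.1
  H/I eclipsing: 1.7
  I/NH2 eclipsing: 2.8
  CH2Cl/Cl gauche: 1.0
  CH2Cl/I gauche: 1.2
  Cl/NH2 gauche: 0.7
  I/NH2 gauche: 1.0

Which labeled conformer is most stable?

D

A (staggered): CH2Cl–I gauche, CH2Cl–Cl gauche, NH2–I gauche, NH2–Cl gauche; 1.2 + 1.0 + 1.0 + 0.7 = 3.9 kcal/mol.
B (eclipsed): CH2Cl–Cl eclipsed, H–Cl eclipsed, NH2–I eclipsed; 3.0 + 1.3 + 2.8 = 7.1 kcal/mol.
C (staggered): CH2Cl–Cl gauche, CH2Cl–Cl gauche, NH2–I gauche, NH2–Cl gauche; 1.0 + 1.0 + 1.0 + 0.7 = 3.7 kcal/mol.
D (staggered): CH2Cl–I gauche, CH2Cl–Cl gauche, NH2–Cl gauche, NH2–Cl gauche; 1.2 + 1.0 + 0.7 + 0.7 = 3.6 kcal/mol.
E (eclipsed): CH2Cl–I eclipsed, H–Cl eclipsed, NH2–Cl eclipsed; 3.8 + 1.3 + 2.1 = 7.2 kcal/mol.
D has the lowest total (3.6 kcal/mol).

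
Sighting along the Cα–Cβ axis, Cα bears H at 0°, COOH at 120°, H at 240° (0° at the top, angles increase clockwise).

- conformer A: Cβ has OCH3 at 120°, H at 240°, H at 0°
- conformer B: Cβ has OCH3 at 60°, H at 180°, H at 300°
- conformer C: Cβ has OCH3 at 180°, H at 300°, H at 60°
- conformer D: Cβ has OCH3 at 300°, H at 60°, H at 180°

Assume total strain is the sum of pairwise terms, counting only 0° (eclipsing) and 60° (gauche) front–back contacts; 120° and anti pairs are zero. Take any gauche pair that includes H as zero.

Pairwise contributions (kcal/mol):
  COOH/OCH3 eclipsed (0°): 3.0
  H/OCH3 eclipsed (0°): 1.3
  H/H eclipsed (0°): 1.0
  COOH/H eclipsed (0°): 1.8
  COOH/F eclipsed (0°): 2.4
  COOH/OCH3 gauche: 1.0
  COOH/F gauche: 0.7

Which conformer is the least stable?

A

A (eclipsed): H–H eclipsed, COOH–OCH3 eclipsed, H–H eclipsed; 1.0 + 3.0 + 1.0 = 5.0 kcal/mol.
B (staggered): COOH–OCH3 gauche; 1.0 = 1.0 kcal/mol.
C (staggered): COOH–OCH3 gauche; 1.0 = 1.0 kcal/mol.
D (staggered): no non-H gauche contacts → 0.0 kcal/mol.
A has the highest total (5.0 kcal/mol).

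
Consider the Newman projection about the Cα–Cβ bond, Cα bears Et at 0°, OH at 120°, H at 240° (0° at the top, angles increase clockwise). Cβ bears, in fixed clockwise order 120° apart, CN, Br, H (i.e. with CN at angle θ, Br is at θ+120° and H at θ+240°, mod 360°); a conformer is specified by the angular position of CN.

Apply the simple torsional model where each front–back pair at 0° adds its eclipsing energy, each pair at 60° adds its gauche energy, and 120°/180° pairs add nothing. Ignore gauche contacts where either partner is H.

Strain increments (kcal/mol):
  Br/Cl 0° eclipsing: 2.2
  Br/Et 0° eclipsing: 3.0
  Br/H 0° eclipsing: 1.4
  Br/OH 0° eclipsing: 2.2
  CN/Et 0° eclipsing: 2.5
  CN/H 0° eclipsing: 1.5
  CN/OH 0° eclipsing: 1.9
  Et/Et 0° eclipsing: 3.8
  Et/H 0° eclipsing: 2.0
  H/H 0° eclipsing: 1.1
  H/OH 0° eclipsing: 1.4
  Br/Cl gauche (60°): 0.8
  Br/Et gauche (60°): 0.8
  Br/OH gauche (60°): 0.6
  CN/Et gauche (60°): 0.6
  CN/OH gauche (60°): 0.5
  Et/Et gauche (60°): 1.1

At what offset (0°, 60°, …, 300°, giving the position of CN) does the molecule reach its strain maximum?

240°

CN at 0° (eclipsed): Et–CN eclipsed, OH–Br eclipsed, H–H eclipsed; 2.5 + 2.2 + 1.1 = 5.8 kcal/mol.
CN at 60° (staggered): Et–CN gauche, OH–CN gauche, OH–Br gauche; 0.6 + 0.5 + 0.6 = 1.7 kcal/mol.
CN at 120° (eclipsed): Et–H eclipsed, OH–CN eclipsed, H–Br eclipsed; 2.0 + 1.9 + 1.4 = 5.3 kcal/mol.
CN at 180° (staggered): Et–Br gauche, OH–CN gauche; 0.8 + 0.5 = 1.3 kcal/mol.
CN at 240° (eclipsed): Et–Br eclipsed, OH–H eclipsed, H–CN eclipsed; 3.0 + 1.4 + 1.5 = 5.9 kcal/mol.
CN at 300° (staggered): Et–CN gauche, Et–Br gauche, OH–Br gauche; 0.6 + 0.8 + 0.6 = 2.0 kcal/mol.
The maximum (5.9 kcal/mol) occurs with CN at 240°.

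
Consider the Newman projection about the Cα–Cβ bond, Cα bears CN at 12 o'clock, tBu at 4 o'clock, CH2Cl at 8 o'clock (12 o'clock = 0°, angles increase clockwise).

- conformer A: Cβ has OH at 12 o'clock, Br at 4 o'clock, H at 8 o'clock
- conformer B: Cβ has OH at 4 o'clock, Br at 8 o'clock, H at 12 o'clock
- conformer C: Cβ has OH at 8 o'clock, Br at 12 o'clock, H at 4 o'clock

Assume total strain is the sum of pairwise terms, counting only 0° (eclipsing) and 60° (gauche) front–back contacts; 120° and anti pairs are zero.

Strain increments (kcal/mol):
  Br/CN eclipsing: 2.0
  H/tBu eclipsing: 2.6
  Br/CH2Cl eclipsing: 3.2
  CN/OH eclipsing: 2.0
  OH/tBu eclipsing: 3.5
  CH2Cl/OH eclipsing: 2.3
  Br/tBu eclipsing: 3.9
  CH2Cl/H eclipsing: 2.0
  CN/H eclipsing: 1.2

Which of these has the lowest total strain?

A (eclipsed): CN(0°)/OH(0°) eclipsed 2.0; tBu(120°)/Br(120°) eclipsed 3.9; CH2Cl(240°)/H(240°) eclipsed 2.0 → 7.9 kcal/mol.
B (eclipsed): CN(0°)/H(0°) eclipsed 1.2; tBu(120°)/OH(120°) eclipsed 3.5; CH2Cl(240°)/Br(240°) eclipsed 3.2 → 7.9 kcal/mol.
C (eclipsed): CN(0°)/Br(0°) eclipsed 2.0; tBu(120°)/H(120°) eclipsed 2.6; CH2Cl(240°)/OH(240°) eclipsed 2.3 → 6.9 kcal/mol.
C has the lowest total (6.9 kcal/mol).

C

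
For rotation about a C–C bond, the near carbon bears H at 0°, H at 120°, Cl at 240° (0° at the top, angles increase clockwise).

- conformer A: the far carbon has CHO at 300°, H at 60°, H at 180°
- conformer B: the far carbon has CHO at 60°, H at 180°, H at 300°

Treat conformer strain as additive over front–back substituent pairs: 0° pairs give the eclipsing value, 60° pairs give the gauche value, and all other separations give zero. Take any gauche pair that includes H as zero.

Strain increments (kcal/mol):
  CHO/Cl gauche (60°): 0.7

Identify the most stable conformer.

B

A (staggered): Cl–CHO gauche; 0.7 = 0.7 kcal/mol.
B (staggered): no non-H gauche contacts → 0.0 kcal/mol.
B has the lowest total (0.0 kcal/mol).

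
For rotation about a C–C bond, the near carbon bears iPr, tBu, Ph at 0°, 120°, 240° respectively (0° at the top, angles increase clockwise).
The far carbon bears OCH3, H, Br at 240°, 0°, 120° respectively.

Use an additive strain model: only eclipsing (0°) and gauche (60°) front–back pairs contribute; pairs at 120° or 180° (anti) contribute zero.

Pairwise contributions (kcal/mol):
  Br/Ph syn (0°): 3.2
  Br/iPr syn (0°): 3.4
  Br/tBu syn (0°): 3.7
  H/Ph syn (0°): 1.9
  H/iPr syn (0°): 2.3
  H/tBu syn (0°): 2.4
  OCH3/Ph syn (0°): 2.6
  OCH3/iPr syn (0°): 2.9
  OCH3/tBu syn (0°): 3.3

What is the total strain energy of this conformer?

This conformer (eclipsed): iPr–H eclipsed, tBu–Br eclipsed, Ph–OCH3 eclipsed; 2.3 + 3.7 + 2.6 = 8.6 kcal/mol.

8.6 kcal/mol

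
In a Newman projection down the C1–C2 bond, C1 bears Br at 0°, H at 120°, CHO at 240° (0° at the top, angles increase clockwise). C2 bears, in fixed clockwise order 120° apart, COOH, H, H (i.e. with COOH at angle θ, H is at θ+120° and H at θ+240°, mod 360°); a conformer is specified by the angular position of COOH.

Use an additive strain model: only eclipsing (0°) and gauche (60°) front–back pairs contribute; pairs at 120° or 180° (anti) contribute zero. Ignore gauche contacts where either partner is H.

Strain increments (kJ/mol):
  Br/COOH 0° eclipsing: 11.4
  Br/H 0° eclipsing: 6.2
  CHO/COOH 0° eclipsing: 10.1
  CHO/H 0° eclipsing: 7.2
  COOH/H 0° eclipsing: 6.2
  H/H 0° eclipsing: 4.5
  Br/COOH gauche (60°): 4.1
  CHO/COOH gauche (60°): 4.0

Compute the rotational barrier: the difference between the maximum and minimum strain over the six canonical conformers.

19.1 kJ/mol

COOH at 0° is eclipsed. Br at 0° is eclipsed with COOH at 0° (11.4); H at 120° is eclipsed with H at 120° (4.5); CHO at 240° is eclipsed with H at 240° (7.2). Total 23.1 kJ/mol.
COOH at 60° is staggered. Br at 0° is gauche with COOH at 60° (4.1). Total 4.1 kJ/mol.
COOH at 120° is eclipsed. Br at 0° is eclipsed with H at 0° (6.2); H at 120° is eclipsed with COOH at 120° (6.2); CHO at 240° is eclipsed with H at 240° (7.2). Total 19.6 kJ/mol.
COOH at 180° is staggered. CHO at 240° is gauche with COOH at 180° (4.0). Total 4.0 kJ/mol.
COOH at 240° is eclipsed. Br at 0° is eclipsed with H at 0° (6.2); H at 120° is eclipsed with H at 120° (4.5); CHO at 240° is eclipsed with COOH at 240° (10.1). Total 20.8 kJ/mol.
COOH at 300° is staggered. Br at 0° is gauche with COOH at 300° (4.1); CHO at 240° is gauche with COOH at 300° (4.0). Total 8.1 kJ/mol.
Max at 0° (23.1 kJ/mol), min at 180° (4.0 kJ/mol); barrier = 19.1 kJ/mol.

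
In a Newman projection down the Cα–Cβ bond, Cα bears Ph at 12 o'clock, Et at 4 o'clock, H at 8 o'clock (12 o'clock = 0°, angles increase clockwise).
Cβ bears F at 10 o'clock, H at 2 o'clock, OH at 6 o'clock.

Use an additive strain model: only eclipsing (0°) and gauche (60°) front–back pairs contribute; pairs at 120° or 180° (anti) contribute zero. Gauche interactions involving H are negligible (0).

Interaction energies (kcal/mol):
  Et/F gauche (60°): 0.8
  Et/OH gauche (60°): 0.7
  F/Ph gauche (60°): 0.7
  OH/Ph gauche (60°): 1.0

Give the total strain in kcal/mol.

1.4 kcal/mol

This conformer (staggered): Ph(0°)/F(300°) gauche 0.7; Et(120°)/OH(180°) gauche 0.7 → 1.4 kcal/mol.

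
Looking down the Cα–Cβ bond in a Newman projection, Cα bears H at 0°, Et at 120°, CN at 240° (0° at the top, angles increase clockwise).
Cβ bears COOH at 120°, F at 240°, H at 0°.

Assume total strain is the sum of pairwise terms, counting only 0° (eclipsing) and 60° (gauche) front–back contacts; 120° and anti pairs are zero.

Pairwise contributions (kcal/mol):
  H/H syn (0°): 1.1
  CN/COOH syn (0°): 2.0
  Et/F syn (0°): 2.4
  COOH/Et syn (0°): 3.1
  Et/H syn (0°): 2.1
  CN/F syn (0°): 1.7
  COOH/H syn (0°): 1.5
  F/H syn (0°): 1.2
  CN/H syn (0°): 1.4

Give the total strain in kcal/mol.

This conformer (eclipsed): H(0°)/H(0°) eclipsed 1.1; Et(120°)/COOH(120°) eclipsed 3.1; CN(240°)/F(240°) eclipsed 1.7 → 5.9 kcal/mol.

5.9 kcal/mol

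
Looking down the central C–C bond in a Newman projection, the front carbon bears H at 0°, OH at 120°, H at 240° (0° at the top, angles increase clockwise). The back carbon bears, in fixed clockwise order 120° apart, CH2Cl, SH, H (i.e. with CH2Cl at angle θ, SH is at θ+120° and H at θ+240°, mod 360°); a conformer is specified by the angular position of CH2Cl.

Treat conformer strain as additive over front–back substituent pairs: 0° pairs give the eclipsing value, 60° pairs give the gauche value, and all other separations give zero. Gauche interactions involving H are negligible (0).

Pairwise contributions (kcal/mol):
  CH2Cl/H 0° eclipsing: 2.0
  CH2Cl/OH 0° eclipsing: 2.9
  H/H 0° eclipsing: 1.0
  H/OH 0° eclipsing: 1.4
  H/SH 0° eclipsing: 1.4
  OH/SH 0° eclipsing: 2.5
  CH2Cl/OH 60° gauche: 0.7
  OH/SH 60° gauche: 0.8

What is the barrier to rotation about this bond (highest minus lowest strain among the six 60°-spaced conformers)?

4.8 kcal/mol

CH2Cl at 0° is eclipsed. H at 0° is eclipsed with CH2Cl at 0° (2.0); OH at 120° is eclipsed with SH at 120° (2.5); H at 240° is eclipsed with H at 240° (1.0). Total 5.5 kcal/mol.
CH2Cl at 60° is staggered. OH at 120° is gauche with CH2Cl at 60° (0.7); OH at 120° is gauche with SH at 180° (0.8). Total 1.5 kcal/mol.
CH2Cl at 120° is eclipsed. H at 0° is eclipsed with H at 0° (1.0); OH at 120° is eclipsed with CH2Cl at 120° (2.9); H at 240° is eclipsed with SH at 240° (1.4). Total 5.3 kcal/mol.
CH2Cl at 180° is staggered. OH at 120° is gauche with CH2Cl at 180° (0.7). Total 0.7 kcal/mol.
CH2Cl at 240° is eclipsed. H at 0° is eclipsed with SH at 0° (1.4); OH at 120° is eclipsed with H at 120° (1.4); H at 240° is eclipsed with CH2Cl at 240° (2.0). Total 4.8 kcal/mol.
CH2Cl at 300° is staggered. OH at 120° is gauche with SH at 60° (0.8). Total 0.8 kcal/mol.
Max at 0° (5.5 kcal/mol), min at 180° (0.7 kcal/mol); barrier = 4.8 kcal/mol.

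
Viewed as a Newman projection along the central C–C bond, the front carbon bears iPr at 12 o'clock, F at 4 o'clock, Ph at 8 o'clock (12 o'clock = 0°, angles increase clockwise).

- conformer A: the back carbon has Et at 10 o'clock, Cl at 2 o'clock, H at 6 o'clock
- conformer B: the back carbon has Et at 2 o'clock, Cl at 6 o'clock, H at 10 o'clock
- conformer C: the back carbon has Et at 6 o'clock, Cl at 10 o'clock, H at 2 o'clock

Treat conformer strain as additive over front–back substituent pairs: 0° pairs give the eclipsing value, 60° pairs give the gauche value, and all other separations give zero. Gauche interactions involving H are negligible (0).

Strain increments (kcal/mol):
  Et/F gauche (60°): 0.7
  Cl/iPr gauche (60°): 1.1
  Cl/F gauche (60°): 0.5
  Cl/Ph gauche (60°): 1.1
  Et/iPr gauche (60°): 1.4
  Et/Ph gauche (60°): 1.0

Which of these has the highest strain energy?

A

A (staggered): iPr–Et gauche, iPr–Cl gauche, F–Cl gauche, Ph–Et gauche; 1.4 + 1.1 + 0.5 + 1.0 = 4.0 kcal/mol.
B (staggered): iPr–Et gauche, F–Et gauche, F–Cl gauche, Ph–Cl gauche; 1.4 + 0.7 + 0.5 + 1.1 = 3.7 kcal/mol.
C (staggered): iPr–Cl gauche, F–Et gauche, Ph–Et gauche, Ph–Cl gauche; 1.1 + 0.7 + 1.0 + 1.1 = 3.9 kcal/mol.
A has the highest total (4.0 kcal/mol).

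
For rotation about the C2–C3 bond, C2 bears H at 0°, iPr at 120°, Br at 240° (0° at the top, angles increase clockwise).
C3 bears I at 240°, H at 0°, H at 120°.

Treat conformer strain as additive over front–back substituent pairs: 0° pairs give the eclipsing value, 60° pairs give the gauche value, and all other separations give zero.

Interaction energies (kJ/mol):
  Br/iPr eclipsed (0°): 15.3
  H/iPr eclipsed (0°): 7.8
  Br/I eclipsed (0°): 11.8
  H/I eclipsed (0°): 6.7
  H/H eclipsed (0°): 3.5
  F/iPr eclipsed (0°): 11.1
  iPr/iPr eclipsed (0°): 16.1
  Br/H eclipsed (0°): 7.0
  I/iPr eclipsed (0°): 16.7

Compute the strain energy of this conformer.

This conformer (eclipsed): H–H eclipsed, iPr–H eclipsed, Br–I eclipsed; 3.5 + 7.8 + 11.8 = 23.1 kJ/mol.

23.1 kJ/mol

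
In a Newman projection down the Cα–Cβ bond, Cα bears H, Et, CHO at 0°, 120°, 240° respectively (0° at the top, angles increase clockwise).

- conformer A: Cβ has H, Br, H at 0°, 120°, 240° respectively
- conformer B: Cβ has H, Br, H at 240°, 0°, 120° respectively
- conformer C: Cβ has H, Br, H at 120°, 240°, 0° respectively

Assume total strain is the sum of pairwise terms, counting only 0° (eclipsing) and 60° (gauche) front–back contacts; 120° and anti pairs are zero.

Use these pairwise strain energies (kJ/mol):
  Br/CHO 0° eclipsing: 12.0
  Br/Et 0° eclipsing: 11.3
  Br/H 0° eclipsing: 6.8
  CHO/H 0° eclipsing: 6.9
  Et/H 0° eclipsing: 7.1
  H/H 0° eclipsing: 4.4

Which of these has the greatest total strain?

A (eclipsed): H(0°)/H(0°) eclipsed 4.4; Et(120°)/Br(120°) eclipsed 11.3; CHO(240°)/H(240°) eclipsed 6.9 → 22.6 kJ/mol.
B (eclipsed): H(0°)/Br(0°) eclipsed 6.8; Et(120°)/H(120°) eclipsed 7.1; CHO(240°)/H(240°) eclipsed 6.9 → 20.8 kJ/mol.
C (eclipsed): H(0°)/H(0°) eclipsed 4.4; Et(120°)/H(120°) eclipsed 7.1; CHO(240°)/Br(240°) eclipsed 12.0 → 23.5 kJ/mol.
C has the highest total (23.5 kJ/mol).

C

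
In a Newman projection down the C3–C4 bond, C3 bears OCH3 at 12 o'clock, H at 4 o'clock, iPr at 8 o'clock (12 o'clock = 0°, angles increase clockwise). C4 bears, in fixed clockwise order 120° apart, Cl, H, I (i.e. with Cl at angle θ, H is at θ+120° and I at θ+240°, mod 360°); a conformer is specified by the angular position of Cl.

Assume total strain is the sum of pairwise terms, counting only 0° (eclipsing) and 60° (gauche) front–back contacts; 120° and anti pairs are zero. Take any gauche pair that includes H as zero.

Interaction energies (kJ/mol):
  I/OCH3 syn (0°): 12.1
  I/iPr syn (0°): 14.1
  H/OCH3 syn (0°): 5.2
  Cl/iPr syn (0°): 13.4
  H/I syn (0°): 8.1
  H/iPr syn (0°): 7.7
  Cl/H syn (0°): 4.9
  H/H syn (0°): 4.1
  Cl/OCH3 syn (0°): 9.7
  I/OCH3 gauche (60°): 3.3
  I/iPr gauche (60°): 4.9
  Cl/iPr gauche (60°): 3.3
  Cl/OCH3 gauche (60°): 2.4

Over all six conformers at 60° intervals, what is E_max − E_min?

21.3 kJ/mol

Cl at 0° (eclipsed): OCH3(0°)/Cl(0°) eclipsed 9.7; H(120°)/H(120°) eclipsed 4.1; iPr(240°)/I(240°) eclipsed 14.1 → 27.9 kJ/mol.
Cl at 60° (staggered): OCH3(0°)/Cl(60°) gauche 2.4; OCH3(0°)/I(300°) gauche 3.3; iPr(240°)/I(300°) gauche 4.9 → 10.6 kJ/mol.
Cl at 120° (eclipsed): OCH3(0°)/I(0°) eclipsed 12.1; H(120°)/Cl(120°) eclipsed 4.9; iPr(240°)/H(240°) eclipsed 7.7 → 24.7 kJ/mol.
Cl at 180° (staggered): OCH3(0°)/I(60°) gauche 3.3; iPr(240°)/Cl(180°) gauche 3.3 → 6.6 kJ/mol.
Cl at 240° (eclipsed): OCH3(0°)/H(0°) eclipsed 5.2; H(120°)/I(120°) eclipsed 8.1; iPr(240°)/Cl(240°) eclipsed 13.4 → 26.7 kJ/mol.
Cl at 300° (staggered): OCH3(0°)/Cl(300°) gauche 2.4; iPr(240°)/Cl(300°) gauche 3.3; iPr(240°)/I(180°) gauche 4.9 → 10.6 kJ/mol.
Max at 0° (27.9 kJ/mol), min at 180° (6.6 kJ/mol); barrier = 21.3 kJ/mol.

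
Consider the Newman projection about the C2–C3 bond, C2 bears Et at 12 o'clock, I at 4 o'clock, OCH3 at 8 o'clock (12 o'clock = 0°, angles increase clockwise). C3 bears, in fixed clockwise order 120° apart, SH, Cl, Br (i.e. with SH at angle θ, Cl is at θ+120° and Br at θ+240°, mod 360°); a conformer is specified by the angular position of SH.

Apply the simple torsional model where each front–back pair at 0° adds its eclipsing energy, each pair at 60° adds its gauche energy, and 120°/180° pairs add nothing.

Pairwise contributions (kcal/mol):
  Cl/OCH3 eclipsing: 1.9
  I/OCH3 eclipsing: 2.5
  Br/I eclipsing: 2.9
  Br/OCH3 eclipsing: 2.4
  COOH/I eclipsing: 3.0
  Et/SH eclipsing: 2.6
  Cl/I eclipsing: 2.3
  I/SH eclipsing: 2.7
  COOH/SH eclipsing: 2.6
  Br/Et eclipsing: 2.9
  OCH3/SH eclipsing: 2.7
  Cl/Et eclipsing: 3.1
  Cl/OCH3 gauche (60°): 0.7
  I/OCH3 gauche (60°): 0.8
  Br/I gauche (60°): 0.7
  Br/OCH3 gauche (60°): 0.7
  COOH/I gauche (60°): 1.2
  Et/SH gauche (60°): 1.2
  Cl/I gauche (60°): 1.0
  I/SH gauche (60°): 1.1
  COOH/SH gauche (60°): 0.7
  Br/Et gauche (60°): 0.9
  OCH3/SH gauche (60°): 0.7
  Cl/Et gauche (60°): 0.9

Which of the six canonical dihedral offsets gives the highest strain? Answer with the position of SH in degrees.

SH at 0° is eclipsed. Et at 0° is eclipsed with SH at 0° (2.6); I at 120° is eclipsed with Cl at 120° (2.3); OCH3 at 240° is eclipsed with Br at 240° (2.4). Total 7.3 kcal/mol.
SH at 60° is staggered. Et at 0° is gauche with SH at 60° (1.2); Et at 0° is gauche with Br at 300° (0.9); I at 120° is gauche with SH at 60° (1.1); I at 120° is gauche with Cl at 180° (1.0); OCH3 at 240° is gauche with Cl at 180° (0.7); OCH3 at 240° is gauche with Br at 300° (0.7). Total 5.6 kcal/mol.
SH at 120° is eclipsed. Et at 0° is eclipsed with Br at 0° (2.9); I at 120° is eclipsed with SH at 120° (2.7); OCH3 at 240° is eclipsed with Cl at 240° (1.9). Total 7.5 kcal/mol.
SH at 180° is staggered. Et at 0° is gauche with Cl at 300° (0.9); Et at 0° is gauche with Br at 60° (0.9); I at 120° is gauche with SH at 180° (1.1); I at 120° is gauche with Br at 60° (0.7); OCH3 at 240° is gauche with SH at 180° (0.7); OCH3 at 240° is gauche with Cl at 300° (0.7). Total 5.0 kcal/mol.
SH at 240° is eclipsed. Et at 0° is eclipsed with Cl at 0° (3.1); I at 120° is eclipsed with Br at 120° (2.9); OCH3 at 240° is eclipsed with SH at 240° (2.7). Total 8.7 kcal/mol.
SH at 300° is staggered. Et at 0° is gauche with SH at 300° (1.2); Et at 0° is gauche with Cl at 60° (0.9); I at 120° is gauche with Cl at 60° (1.0); I at 120° is gauche with Br at 180° (0.7); OCH3 at 240° is gauche with SH at 300° (0.7); OCH3 at 240° is gauche with Br at 180° (0.7). Total 5.2 kcal/mol.
The maximum (8.7 kcal/mol) occurs with SH at 240°.

240°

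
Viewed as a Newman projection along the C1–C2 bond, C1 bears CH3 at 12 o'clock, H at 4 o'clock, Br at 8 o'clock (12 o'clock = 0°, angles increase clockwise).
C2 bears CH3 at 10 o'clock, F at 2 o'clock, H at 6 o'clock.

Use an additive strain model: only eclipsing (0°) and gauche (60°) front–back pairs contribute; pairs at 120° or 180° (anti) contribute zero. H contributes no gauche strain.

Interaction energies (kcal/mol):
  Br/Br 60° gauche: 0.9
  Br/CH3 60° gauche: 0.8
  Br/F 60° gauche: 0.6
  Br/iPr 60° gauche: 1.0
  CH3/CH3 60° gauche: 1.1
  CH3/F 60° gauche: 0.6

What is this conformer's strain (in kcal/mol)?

This conformer (staggered): CH3(0°)/CH3(300°) gauche 1.1; CH3(0°)/F(60°) gauche 0.6; Br(240°)/CH3(300°) gauche 0.8 → 2.5 kcal/mol.

2.5 kcal/mol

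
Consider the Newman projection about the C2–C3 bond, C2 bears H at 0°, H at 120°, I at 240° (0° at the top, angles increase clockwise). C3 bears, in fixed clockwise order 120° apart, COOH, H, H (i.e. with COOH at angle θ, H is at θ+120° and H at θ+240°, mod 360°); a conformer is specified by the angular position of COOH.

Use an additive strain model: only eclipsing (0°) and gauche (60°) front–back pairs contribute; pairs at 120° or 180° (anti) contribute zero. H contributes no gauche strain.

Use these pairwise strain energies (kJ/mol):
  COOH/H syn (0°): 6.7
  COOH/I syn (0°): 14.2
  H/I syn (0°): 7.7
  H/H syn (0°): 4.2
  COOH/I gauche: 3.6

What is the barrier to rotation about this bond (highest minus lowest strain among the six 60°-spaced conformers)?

COOH at 0° (eclipsed): H–COOH eclipsed, H–H eclipsed, I–H eclipsed; 6.7 + 4.2 + 7.7 = 18.6 kJ/mol.
COOH at 60° (staggered): no non-H gauche contacts → 0.0 kJ/mol.
COOH at 120° (eclipsed): H–H eclipsed, H–COOH eclipsed, I–H eclipsed; 4.2 + 6.7 + 7.7 = 18.6 kJ/mol.
COOH at 180° (staggered): I–COOH gauche; 3.6 = 3.6 kJ/mol.
COOH at 240° (eclipsed): H–H eclipsed, H–H eclipsed, I–COOH eclipsed; 4.2 + 4.2 + 14.2 = 22.6 kJ/mol.
COOH at 300° (staggered): I–COOH gauche; 3.6 = 3.6 kJ/mol.
Max at 240° (22.6 kJ/mol), min at 60° (0.0 kJ/mol); barrier = 22.6 kJ/mol.

22.6 kJ/mol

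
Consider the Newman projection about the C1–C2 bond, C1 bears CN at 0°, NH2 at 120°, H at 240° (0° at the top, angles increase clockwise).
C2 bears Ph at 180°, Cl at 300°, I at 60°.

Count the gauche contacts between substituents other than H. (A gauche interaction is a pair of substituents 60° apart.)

4

Non-H gauche pairs: CN(0°)/Cl(300°); CN(0°)/I(60°); NH2(120°)/Ph(180°); NH2(120°)/I(60°) — 4 interactions.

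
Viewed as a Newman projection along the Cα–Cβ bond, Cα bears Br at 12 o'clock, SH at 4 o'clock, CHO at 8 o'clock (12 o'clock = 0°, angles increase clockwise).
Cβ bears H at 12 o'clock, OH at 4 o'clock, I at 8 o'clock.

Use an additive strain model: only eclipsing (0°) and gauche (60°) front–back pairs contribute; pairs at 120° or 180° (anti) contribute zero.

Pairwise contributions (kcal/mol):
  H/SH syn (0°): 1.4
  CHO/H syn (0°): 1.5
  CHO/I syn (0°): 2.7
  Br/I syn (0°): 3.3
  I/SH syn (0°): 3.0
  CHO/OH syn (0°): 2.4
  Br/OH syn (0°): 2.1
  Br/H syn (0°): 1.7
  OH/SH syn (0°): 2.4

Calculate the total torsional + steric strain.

This conformer (eclipsed): Br–H eclipsed, SH–OH eclipsed, CHO–I eclipsed; 1.7 + 2.4 + 2.7 = 6.8 kcal/mol.

6.8 kcal/mol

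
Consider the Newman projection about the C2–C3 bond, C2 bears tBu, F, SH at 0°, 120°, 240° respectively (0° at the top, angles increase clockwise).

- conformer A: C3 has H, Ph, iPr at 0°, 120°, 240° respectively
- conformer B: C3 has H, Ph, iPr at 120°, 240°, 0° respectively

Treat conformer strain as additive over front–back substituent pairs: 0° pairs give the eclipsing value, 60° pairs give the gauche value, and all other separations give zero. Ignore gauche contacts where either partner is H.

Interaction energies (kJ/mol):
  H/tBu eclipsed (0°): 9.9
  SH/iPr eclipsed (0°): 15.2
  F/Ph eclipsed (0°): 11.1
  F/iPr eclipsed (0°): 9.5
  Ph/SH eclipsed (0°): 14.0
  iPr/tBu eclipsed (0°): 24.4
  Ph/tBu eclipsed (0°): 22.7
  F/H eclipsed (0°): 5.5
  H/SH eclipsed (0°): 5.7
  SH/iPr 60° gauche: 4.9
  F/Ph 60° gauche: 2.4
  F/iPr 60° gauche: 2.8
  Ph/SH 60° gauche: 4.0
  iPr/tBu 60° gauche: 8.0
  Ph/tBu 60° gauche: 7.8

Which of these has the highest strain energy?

B

A is eclipsed. tBu at 0° is eclipsed with H at 0° (9.9); F at 120° is eclipsed with Ph at 120° (11.1); SH at 240° is eclipsed with iPr at 240° (15.2). Total 36.2 kJ/mol.
B is eclipsed. tBu at 0° is eclipsed with iPr at 0° (24.4); F at 120° is eclipsed with H at 120° (5.5); SH at 240° is eclipsed with Ph at 240° (14.0). Total 43.9 kJ/mol.
B has the highest total (43.9 kJ/mol).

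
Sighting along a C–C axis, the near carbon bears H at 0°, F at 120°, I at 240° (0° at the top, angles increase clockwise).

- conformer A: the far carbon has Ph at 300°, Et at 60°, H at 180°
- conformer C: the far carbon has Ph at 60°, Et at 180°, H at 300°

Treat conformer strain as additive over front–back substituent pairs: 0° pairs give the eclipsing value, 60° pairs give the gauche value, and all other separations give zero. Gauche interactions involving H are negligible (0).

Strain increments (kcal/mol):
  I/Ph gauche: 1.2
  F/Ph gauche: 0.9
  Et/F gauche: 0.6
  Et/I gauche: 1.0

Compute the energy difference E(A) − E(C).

A is staggered. F at 120° is gauche with Et at 60° (0.6); I at 240° is gauche with Ph at 300° (1.2). Total 1.8 kcal/mol.
C is staggered. F at 120° is gauche with Ph at 60° (0.9); F at 120° is gauche with Et at 180° (0.6); I at 240° is gauche with Et at 180° (1.0). Total 2.5 kcal/mol.
E(A) − E(C) = 1.8 − 2.5 = -0.7 kcal/mol.

-0.7 kcal/mol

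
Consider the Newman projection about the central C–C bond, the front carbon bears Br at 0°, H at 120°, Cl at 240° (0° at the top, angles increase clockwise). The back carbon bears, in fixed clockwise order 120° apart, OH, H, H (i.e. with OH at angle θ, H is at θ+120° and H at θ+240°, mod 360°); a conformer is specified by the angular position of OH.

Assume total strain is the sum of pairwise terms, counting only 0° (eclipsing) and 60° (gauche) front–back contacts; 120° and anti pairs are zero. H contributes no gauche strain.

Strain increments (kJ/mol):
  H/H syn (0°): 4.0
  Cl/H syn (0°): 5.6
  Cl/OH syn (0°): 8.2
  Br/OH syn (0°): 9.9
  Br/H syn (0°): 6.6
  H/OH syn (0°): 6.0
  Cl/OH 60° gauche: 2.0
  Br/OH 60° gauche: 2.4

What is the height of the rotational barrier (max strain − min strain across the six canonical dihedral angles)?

17.5 kJ/mol

OH at 0° (eclipsed): Br–OH eclipsed, H–H eclipsed, Cl–H eclipsed; 9.9 + 4.0 + 5.6 = 19.5 kJ/mol.
OH at 60° (staggered): Br–OH gauche; 2.4 = 2.4 kJ/mol.
OH at 120° (eclipsed): Br–H eclipsed, H–OH eclipsed, Cl–H eclipsed; 6.6 + 6.0 + 5.6 = 18.2 kJ/mol.
OH at 180° (staggered): Cl–OH gauche; 2.0 = 2.0 kJ/mol.
OH at 240° (eclipsed): Br–H eclipsed, H–H eclipsed, Cl–OH eclipsed; 6.6 + 4.0 + 8.2 = 18.8 kJ/mol.
OH at 300° (staggered): Br–OH gauche, Cl–OH gauche; 2.4 + 2.0 = 4.4 kJ/mol.
Max at 0° (19.5 kJ/mol), min at 180° (2.0 kJ/mol); barrier = 17.5 kJ/mol.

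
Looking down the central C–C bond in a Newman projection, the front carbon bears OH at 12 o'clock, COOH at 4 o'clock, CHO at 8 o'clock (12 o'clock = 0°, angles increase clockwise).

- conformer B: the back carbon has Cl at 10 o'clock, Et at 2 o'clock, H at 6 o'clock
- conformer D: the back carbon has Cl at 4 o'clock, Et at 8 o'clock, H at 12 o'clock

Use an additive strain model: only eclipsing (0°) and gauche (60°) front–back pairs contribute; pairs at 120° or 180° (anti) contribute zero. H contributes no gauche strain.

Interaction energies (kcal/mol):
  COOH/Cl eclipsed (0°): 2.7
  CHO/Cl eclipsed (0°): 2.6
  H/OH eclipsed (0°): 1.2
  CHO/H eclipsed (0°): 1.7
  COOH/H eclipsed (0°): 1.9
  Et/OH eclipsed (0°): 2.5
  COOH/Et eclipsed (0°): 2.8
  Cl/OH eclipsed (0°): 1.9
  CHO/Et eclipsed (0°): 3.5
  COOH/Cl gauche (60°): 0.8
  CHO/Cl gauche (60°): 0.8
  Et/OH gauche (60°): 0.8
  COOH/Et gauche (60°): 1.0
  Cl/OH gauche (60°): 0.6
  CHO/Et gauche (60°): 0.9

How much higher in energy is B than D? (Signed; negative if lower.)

B is staggered. OH at 0° is gauche with Cl at 300° (0.6); OH at 0° is gauche with Et at 60° (0.8); COOH at 120° is gauche with Et at 60° (1.0); CHO at 240° is gauche with Cl at 300° (0.8). Total 3.2 kcal/mol.
D is eclipsed. OH at 0° is eclipsed with H at 0° (1.2); COOH at 120° is eclipsed with Cl at 120° (2.7); CHO at 240° is eclipsed with Et at 240° (3.5). Total 7.4 kcal/mol.
E(B) − E(D) = 3.2 − 7.4 = -4.2 kcal/mol.

-4.2 kcal/mol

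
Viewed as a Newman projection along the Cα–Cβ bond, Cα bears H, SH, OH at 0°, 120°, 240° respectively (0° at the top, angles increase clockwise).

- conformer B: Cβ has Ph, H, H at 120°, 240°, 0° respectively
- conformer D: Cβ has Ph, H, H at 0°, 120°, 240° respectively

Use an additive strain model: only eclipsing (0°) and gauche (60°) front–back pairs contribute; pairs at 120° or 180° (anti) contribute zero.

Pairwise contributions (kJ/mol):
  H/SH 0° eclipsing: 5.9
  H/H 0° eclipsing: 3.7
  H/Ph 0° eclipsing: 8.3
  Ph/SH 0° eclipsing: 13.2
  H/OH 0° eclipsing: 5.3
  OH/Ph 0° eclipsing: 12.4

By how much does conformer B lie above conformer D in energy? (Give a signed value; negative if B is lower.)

B (eclipsed): H–H eclipsed, SH–Ph eclipsed, OH–H eclipsed; 3.7 + 13.2 + 5.3 = 22.2 kJ/mol.
D (eclipsed): H–Ph eclipsed, SH–H eclipsed, OH–H eclipsed; 8.3 + 5.9 + 5.3 = 19.5 kJ/mol.
E(B) − E(D) = 22.2 − 19.5 = +2.7 kJ/mol.

+2.7 kJ/mol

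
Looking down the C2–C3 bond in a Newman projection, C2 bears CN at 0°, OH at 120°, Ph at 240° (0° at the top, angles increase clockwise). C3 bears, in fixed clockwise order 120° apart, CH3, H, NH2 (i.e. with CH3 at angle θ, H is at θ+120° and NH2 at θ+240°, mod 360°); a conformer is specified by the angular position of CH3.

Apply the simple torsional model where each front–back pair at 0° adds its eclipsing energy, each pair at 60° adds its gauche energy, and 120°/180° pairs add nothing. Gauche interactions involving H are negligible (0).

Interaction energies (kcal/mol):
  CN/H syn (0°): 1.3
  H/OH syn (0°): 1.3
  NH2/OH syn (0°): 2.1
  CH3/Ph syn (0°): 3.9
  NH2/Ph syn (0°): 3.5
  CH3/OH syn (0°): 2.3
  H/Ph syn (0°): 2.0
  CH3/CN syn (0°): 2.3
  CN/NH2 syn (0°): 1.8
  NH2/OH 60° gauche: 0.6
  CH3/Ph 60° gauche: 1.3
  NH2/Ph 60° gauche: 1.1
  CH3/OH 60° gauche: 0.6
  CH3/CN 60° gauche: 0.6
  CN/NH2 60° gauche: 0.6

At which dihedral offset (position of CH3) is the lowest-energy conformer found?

60°

CH3 at 0° (eclipsed): CN(0°)/CH3(0°) eclipsed 2.3; OH(120°)/H(120°) eclipsed 1.3; Ph(240°)/NH2(240°) eclipsed 3.5 → 7.1 kcal/mol.
CH3 at 60° (staggered): CN(0°)/CH3(60°) gauche 0.6; CN(0°)/NH2(300°) gauche 0.6; OH(120°)/CH3(60°) gauche 0.6; Ph(240°)/NH2(300°) gauche 1.1 → 2.9 kcal/mol.
CH3 at 120° (eclipsed): CN(0°)/NH2(0°) eclipsed 1.8; OH(120°)/CH3(120°) eclipsed 2.3; Ph(240°)/H(240°) eclipsed 2.0 → 6.1 kcal/mol.
CH3 at 180° (staggered): CN(0°)/NH2(60°) gauche 0.6; OH(120°)/CH3(180°) gauche 0.6; OH(120°)/NH2(60°) gauche 0.6; Ph(240°)/CH3(180°) gauche 1.3 → 3.1 kcal/mol.
CH3 at 240° (eclipsed): CN(0°)/H(0°) eclipsed 1.3; OH(120°)/NH2(120°) eclipsed 2.1; Ph(240°)/CH3(240°) eclipsed 3.9 → 7.3 kcal/mol.
CH3 at 300° (staggered): CN(0°)/CH3(300°) gauche 0.6; OH(120°)/NH2(180°) gauche 0.6; Ph(240°)/CH3(300°) gauche 1.3; Ph(240°)/NH2(180°) gauche 1.1 → 3.6 kcal/mol.
The minimum (2.9 kcal/mol) occurs with CH3 at 60°.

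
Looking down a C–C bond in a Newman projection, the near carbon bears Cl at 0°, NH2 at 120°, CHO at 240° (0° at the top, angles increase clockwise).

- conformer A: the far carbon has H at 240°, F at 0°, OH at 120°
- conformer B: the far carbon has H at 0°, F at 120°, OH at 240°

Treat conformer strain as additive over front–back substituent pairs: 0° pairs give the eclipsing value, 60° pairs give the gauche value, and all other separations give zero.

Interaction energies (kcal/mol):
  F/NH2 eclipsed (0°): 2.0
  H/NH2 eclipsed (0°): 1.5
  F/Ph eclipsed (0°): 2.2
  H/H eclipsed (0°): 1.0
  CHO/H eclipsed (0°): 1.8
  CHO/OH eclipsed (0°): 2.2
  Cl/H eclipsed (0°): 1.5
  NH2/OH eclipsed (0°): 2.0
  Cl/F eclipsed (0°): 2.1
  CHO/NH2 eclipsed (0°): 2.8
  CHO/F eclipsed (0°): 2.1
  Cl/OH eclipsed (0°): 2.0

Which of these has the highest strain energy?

A is eclipsed. Cl at 0° is eclipsed with F at 0° (2.1); NH2 at 120° is eclipsed with OH at 120° (2.0); CHO at 240° is eclipsed with H at 240° (1.8). Total 5.9 kcal/mol.
B is eclipsed. Cl at 0° is eclipsed with H at 0° (1.5); NH2 at 120° is eclipsed with F at 120° (2.0); CHO at 240° is eclipsed with OH at 240° (2.2). Total 5.7 kcal/mol.
A has the highest total (5.9 kcal/mol).

A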